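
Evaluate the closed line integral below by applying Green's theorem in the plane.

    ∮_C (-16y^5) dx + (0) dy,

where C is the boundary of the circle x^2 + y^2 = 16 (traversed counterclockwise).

Green's theorem converts the closed line integral into a double integral over the enclosed region D:

    ∮_C P dx + Q dy = ∬_D (∂Q/∂x - ∂P/∂y) dA.

Here P = -16y^5, Q = 0, so

    ∂Q/∂x = 0,    ∂P/∂y = -80y^4,
    ∂Q/∂x - ∂P/∂y = 80y^4.

D is the region x^2 + y^2 ≤ 16. Evaluating the double integral:

In polar coordinates (x = r cos θ, y = r sin θ, dA = r dr dθ) the integrand becomes 80r^4sin(θ)^4, so

    ∬_D (80y^4) dA = ∫_0^{2π} ∫_0^{4} (80r^4sin(θ)^4) · r dr dθ.

Inner (r from 0 to 4): 163840sin(θ)^4/3.
Outer (θ from 0 to 2π): 40960π.

Therefore ∮_C P dx + Q dy = 40960π.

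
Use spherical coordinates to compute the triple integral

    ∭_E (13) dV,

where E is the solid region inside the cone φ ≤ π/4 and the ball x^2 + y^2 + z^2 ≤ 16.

In spherical coordinates, x = ρ sin(φ) cos(θ), y = ρ sin(φ) sin(θ), z = ρ cos(φ), and dV = ρ^2 sin(φ) dρ dφ dθ.

The integrand becomes 13, so

    ∭_E (13) dV = ∫_{0}^{2π} ∫_{0}^{π/4} ∫_{0}^{4} (13) · ρ^2 sin(φ) dρ dφ dθ.

Inner (ρ): 832sin(φ)/3.
Middle (φ): 832/3 - 416sqrt(2)/3.
Outer (θ): 832π (2 - sqrt(2))/3.

Therefore the triple integral equals 832π (2 - sqrt(2))/3.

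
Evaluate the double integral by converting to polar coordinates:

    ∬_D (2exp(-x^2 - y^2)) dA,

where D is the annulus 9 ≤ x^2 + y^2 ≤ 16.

The region D is 3 ≤ r ≤ 4, 0 ≤ θ ≤ 2π in polar coordinates, where x = r cos(θ), y = r sin(θ), and dA = r dr dθ.

Under the substitution, the integrand becomes 2exp(-r^2), so

    ∬_D (2exp(-x^2 - y^2)) dA = ∫_{0}^{2π} ∫_{3}^{4} (2exp(-r^2)) · r dr dθ.

Inner integral (in r): ∫_{3}^{4} (2exp(-r^2)) · r dr = -(1 - exp(7))exp(-16).

Outer integral (in θ): ∫_{0}^{2π} (-(1 - exp(7))exp(-16)) dθ = -2π (1 - exp(7))exp(-16).

Therefore ∬_D (2exp(-x^2 - y^2)) dA = -2π (1 - exp(7))exp(-16).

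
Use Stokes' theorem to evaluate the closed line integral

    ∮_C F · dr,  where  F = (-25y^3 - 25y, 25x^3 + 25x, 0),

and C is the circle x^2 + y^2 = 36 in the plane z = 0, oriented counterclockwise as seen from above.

Let S be the flat disk x^2 + y^2 ≤ 36 in the plane z = 0, with upward unit normal n̂ = ẑ. By Stokes' theorem,

    ∮_C F · dr = ∬_S (∇ × F) · n̂ dS = ∬_D (curl F)_z dA,

where D is the disk x^2 + y^2 ≤ 36.

Compute the curl of F = (-25y^3 - 25y, 25x^3 + 25x, 0):
    (∇ × F)_x = ∂F_z/∂y - ∂F_y/∂z = 0,
    (∇ × F)_y = ∂F_x/∂z - ∂F_z/∂x = 0,
    (∇ × F)_z = ∂F_y/∂x - ∂F_x/∂y = 75x^2 + 75y^2 + 50.

On z = 0, (curl F)_z = 75x^2 + 75y^2 + 50.

Convert to polar (x = r cos θ, y = r sin θ, dA = r dr dθ); the integrand becomes 75r^2 + 50, so

    ∬_D (curl F)_z dA = ∫_0^{2π} ∫_0^{6} (75r^2 + 50) · r dr dθ.

Inner (r from 0 to 6): 25200.
Outer (θ from 0 to 2π): 50400π.

Therefore ∮_C F · dr = 50400π.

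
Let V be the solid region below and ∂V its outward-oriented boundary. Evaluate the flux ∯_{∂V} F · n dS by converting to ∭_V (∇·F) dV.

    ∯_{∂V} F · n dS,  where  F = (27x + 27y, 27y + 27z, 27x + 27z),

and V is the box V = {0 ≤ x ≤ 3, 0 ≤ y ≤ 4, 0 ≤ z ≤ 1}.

By the divergence theorem,

    ∯_{∂V} F · n dS = ∭_V (∇ · F) dV.

Compute the divergence:
    ∇ · F = ∂F_x/∂x + ∂F_y/∂y + ∂F_z/∂z = 27 + 27 + 27 = 81.

V is a rectangular box, so dV = dx dy dz with 0 ≤ x ≤ 3, 0 ≤ y ≤ 4, 0 ≤ z ≤ 1.

Integrate (81) over V as an iterated integral:

    ∭_V (∇·F) dV = ∫_0^{3} ∫_0^{4} ∫_0^{1} (81) dz dy dx.

Inner (z from 0 to 1): 81.
Middle (y from 0 to 4): 324.
Outer (x from 0 to 3): 972.

Therefore ∯_{∂V} F · n dS = 972.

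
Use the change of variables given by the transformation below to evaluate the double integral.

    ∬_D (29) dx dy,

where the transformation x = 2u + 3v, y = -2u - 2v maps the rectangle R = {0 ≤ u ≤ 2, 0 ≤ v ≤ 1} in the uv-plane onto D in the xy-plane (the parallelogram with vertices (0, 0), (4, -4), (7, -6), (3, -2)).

Compute the Jacobian determinant of (x, y) with respect to (u, v):

    ∂(x,y)/∂(u,v) = | 2  3 | = (2)(-2) - (3)(-2) = 2.
                   | -2  -2 |

Its absolute value is |J| = 2 (the area scaling factor).

Substituting x = 2u + 3v, y = -2u - 2v into the integrand,

    29 → 29,

so the integral becomes

    ∬_R (29) · |J| du dv = ∫_0^2 ∫_0^1 (58) dv du.

Inner (v): 58.
Outer (u): 116.

Therefore ∬_D (29) dx dy = 116.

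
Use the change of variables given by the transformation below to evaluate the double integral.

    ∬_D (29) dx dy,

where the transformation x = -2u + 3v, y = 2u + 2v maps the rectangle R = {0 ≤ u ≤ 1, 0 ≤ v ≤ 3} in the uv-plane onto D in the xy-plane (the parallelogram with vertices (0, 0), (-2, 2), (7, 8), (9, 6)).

Compute the Jacobian determinant of (x, y) with respect to (u, v):

    ∂(x,y)/∂(u,v) = | -2  3 | = (-2)(2) - (3)(2) = -10.
                   | 2  2 |

Its absolute value is |J| = 10 (the area scaling factor).

Substituting x = -2u + 3v, y = 2u + 2v into the integrand,

    29 → 29,

so the integral becomes

    ∬_R (29) · |J| du dv = ∫_0^1 ∫_0^3 (290) dv du.

Inner (v): 870.
Outer (u): 870.

Therefore ∬_D (29) dx dy = 870.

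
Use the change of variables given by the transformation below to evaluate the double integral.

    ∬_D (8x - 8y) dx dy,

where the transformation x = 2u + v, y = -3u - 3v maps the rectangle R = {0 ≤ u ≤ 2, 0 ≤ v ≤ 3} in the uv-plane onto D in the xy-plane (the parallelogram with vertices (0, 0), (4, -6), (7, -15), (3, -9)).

Compute the Jacobian determinant of (x, y) with respect to (u, v):

    ∂(x,y)/∂(u,v) = | 2  1 | = (2)(-3) - (1)(-3) = -3.
                   | -3  -3 |

Its absolute value is |J| = 3 (the area scaling factor).

Substituting x = 2u + v, y = -3u - 3v into the integrand,

    8x - 8y → 40u + 32v,

so the integral becomes

    ∬_R (40u + 32v) · |J| du dv = ∫_0^2 ∫_0^3 (120u + 96v) dv du.

Inner (v): 360u + 432.
Outer (u): 1584.

Therefore ∬_D (8x - 8y) dx dy = 1584.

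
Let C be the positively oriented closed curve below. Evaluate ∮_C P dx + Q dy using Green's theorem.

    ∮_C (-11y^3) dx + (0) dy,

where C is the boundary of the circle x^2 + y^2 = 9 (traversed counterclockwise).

Green's theorem converts the closed line integral into a double integral over the enclosed region D:

    ∮_C P dx + Q dy = ∬_D (∂Q/∂x - ∂P/∂y) dA.

Here P = -11y^3, Q = 0, so

    ∂Q/∂x = 0,    ∂P/∂y = -33y^2,
    ∂Q/∂x - ∂P/∂y = 33y^2.

D is the region x^2 + y^2 ≤ 9. Evaluating the double integral:

In polar coordinates (x = r cos θ, y = r sin θ, dA = r dr dθ) the integrand becomes 33r^2sin(θ)^2, so

    ∬_D (33y^2) dA = ∫_0^{2π} ∫_0^{3} (33r^2sin(θ)^2) · r dr dθ.

Inner (r from 0 to 3): 2673sin(θ)^2/4.
Outer (θ from 0 to 2π): 2673π/4.

Therefore ∮_C P dx + Q dy = 2673π/4.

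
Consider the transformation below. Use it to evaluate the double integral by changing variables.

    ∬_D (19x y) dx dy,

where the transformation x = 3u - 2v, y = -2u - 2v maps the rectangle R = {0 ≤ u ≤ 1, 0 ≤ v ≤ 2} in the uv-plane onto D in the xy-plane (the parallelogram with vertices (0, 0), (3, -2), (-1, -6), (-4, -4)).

Compute the Jacobian determinant of (x, y) with respect to (u, v):

    ∂(x,y)/∂(u,v) = | 3  -2 | = (3)(-2) - (-2)(-2) = -10.
                   | -2  -2 |

Its absolute value is |J| = 10 (the area scaling factor).

Substituting x = 3u - 2v, y = -2u - 2v into the integrand,

    19x y → -114u^2 - 38u v + 76v^2,

so the integral becomes

    ∬_R (-114u^2 - 38u v + 76v^2) · |J| du dv = ∫_0^1 ∫_0^2 (-1140u^2 - 380u v + 760v^2) dv du.

Inner (v): -2280u^2 - 760u + 6080/3.
Outer (u): 2660/3.

Therefore ∬_D (19x y) dx dy = 2660/3.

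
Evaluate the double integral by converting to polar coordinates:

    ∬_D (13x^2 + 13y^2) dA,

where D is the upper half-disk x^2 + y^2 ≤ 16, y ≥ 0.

The region D is 0 ≤ r ≤ 4, 0 ≤ θ ≤ π in polar coordinates, where x = r cos(θ), y = r sin(θ), and dA = r dr dθ.

Under the substitution, the integrand becomes 13r^2, so

    ∬_D (13x^2 + 13y^2) dA = ∫_{0}^{π} ∫_{0}^{4} (13r^2) · r dr dθ.

Inner integral (in r): ∫_{0}^{4} (13r^2) · r dr = 832.

Outer integral (in θ): ∫_{0}^{π} (832) dθ = 832π.

Therefore ∬_D (13x^2 + 13y^2) dA = 832π.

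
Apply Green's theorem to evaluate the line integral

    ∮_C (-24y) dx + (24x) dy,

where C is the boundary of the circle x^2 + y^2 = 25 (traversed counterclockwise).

Green's theorem converts the closed line integral into a double integral over the enclosed region D:

    ∮_C P dx + Q dy = ∬_D (∂Q/∂x - ∂P/∂y) dA.

Here P = -24y, Q = 24x, so

    ∂Q/∂x = 24,    ∂P/∂y = -24,
    ∂Q/∂x - ∂P/∂y = 48.

D is the region x^2 + y^2 ≤ 25. Evaluating the double integral:

In polar coordinates (x = r cos θ, y = r sin θ, dA = r dr dθ) the integrand becomes 48, so

    ∬_D (48) dA = ∫_0^{2π} ∫_0^{5} (48) · r dr dθ.

Inner (r from 0 to 5): 600.
Outer (θ from 0 to 2π): 1200π.

Therefore ∮_C P dx + Q dy = 1200π.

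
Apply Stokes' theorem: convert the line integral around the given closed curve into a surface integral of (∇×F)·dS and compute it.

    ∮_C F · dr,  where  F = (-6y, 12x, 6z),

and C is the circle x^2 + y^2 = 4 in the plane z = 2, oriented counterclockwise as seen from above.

Let S be the flat disk x^2 + y^2 ≤ 4 in the plane z = 2, with upward unit normal n̂ = ẑ. By Stokes' theorem,

    ∮_C F · dr = ∬_S (∇ × F) · n̂ dS = ∬_D (curl F)_z dA,

where D is the disk x^2 + y^2 ≤ 4.

Compute the curl of F = (-6y, 12x, 6z):
    (∇ × F)_x = ∂F_z/∂y - ∂F_y/∂z = 0,
    (∇ × F)_y = ∂F_x/∂z - ∂F_z/∂x = 0,
    (∇ × F)_z = ∂F_y/∂x - ∂F_x/∂y = 18.

On z = 2, (curl F)_z = 18.

Convert to polar (x = r cos θ, y = r sin θ, dA = r dr dθ); the integrand becomes 18, so

    ∬_D (curl F)_z dA = ∫_0^{2π} ∫_0^{2} (18) · r dr dθ.

Inner (r from 0 to 2): 36.
Outer (θ from 0 to 2π): 72π.

Therefore ∮_C F · dr = 72π.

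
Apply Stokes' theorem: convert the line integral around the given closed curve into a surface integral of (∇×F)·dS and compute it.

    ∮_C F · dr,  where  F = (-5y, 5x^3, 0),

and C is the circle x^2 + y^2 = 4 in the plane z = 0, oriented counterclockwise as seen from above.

Let S be the flat disk x^2 + y^2 ≤ 4 in the plane z = 0, with upward unit normal n̂ = ẑ. By Stokes' theorem,

    ∮_C F · dr = ∬_S (∇ × F) · n̂ dS = ∬_D (curl F)_z dA,

where D is the disk x^2 + y^2 ≤ 4.

Compute the curl of F = (-5y, 5x^3, 0):
    (∇ × F)_x = ∂F_z/∂y - ∂F_y/∂z = 0,
    (∇ × F)_y = ∂F_x/∂z - ∂F_z/∂x = 0,
    (∇ × F)_z = ∂F_y/∂x - ∂F_x/∂y = 15x^2 + 5.

On z = 0, (curl F)_z = 15x^2 + 5.

Convert to polar (x = r cos θ, y = r sin θ, dA = r dr dθ); the integrand becomes 15r^2cos(θ)^2 + 5, so

    ∬_D (curl F)_z dA = ∫_0^{2π} ∫_0^{2} (15r^2cos(θ)^2 + 5) · r dr dθ.

Inner (r from 0 to 2): 60cos(θ)^2 + 10.
Outer (θ from 0 to 2π): 80π.

Therefore ∮_C F · dr = 80π.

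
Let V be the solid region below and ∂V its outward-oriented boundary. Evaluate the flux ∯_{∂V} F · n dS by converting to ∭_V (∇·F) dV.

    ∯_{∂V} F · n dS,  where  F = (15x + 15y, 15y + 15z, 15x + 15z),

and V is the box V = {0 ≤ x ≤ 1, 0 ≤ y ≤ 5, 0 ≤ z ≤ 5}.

By the divergence theorem,

    ∯_{∂V} F · n dS = ∭_V (∇ · F) dV.

Compute the divergence:
    ∇ · F = ∂F_x/∂x + ∂F_y/∂y + ∂F_z/∂z = 15 + 15 + 15 = 45.

V is a rectangular box, so dV = dx dy dz with 0 ≤ x ≤ 1, 0 ≤ y ≤ 5, 0 ≤ z ≤ 5.

Integrate (45) over V as an iterated integral:

    ∭_V (∇·F) dV = ∫_0^{1} ∫_0^{5} ∫_0^{5} (45) dz dy dx.

Inner (z from 0 to 5): 225.
Middle (y from 0 to 5): 1125.
Outer (x from 0 to 1): 1125.

Therefore ∯_{∂V} F · n dS = 1125.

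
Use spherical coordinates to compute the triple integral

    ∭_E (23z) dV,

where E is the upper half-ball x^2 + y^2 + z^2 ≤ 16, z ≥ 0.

In spherical coordinates, x = ρ sin(φ) cos(θ), y = ρ sin(φ) sin(θ), z = ρ cos(φ), and dV = ρ^2 sin(φ) dρ dφ dθ.

The integrand becomes 23ρ cos(φ), so

    ∭_E (23z) dV = ∫_{0}^{2π} ∫_{0}^{π/2} ∫_{0}^{4} (23ρ cos(φ)) · ρ^2 sin(φ) dρ dφ dθ.

Inner (ρ): 736sin(2φ).
Middle (φ): 736.
Outer (θ): 1472π.

Therefore the triple integral equals 1472π.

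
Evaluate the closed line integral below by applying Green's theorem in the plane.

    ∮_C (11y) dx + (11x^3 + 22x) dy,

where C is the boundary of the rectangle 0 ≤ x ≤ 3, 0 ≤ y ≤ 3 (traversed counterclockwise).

Green's theorem converts the closed line integral into a double integral over the enclosed region D:

    ∮_C P dx + Q dy = ∬_D (∂Q/∂x - ∂P/∂y) dA.

Here P = 11y, Q = 11x^3 + 22x, so

    ∂Q/∂x = 33x^2 + 22,    ∂P/∂y = 11,
    ∂Q/∂x - ∂P/∂y = 33x^2 + 11.

D is the region 0 ≤ x ≤ 3, 0 ≤ y ≤ 3. Evaluating the double integral:

    ∬_D (33x^2 + 11) dA = ∫_0^{3} ∫_0^{3} (33x^2 + 11) dy dx.

Inner (y from 0 to 3): 99x^2 + 33.
Outer (x from 0 to 3): 990.

Therefore ∮_C P dx + Q dy = 990.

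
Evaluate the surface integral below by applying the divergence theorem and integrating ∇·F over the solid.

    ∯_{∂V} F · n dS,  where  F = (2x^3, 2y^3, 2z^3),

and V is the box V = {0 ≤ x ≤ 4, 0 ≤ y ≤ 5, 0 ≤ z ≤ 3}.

By the divergence theorem,

    ∯_{∂V} F · n dS = ∭_V (∇ · F) dV.

Compute the divergence:
    ∇ · F = ∂F_x/∂x + ∂F_y/∂y + ∂F_z/∂z = 6x^2 + 6y^2 + 6z^2.

V is a rectangular box, so dV = dx dy dz with 0 ≤ x ≤ 4, 0 ≤ y ≤ 5, 0 ≤ z ≤ 3.

Integrate (6x^2 + 6y^2 + 6z^2) over V as an iterated integral:

    ∭_V (∇·F) dV = ∫_0^{4} ∫_0^{5} ∫_0^{3} (6x^2 + 6y^2 + 6z^2) dz dy dx.

Inner (z from 0 to 3): 18x^2 + 18y^2 + 54.
Middle (y from 0 to 5): 90x^2 + 1020.
Outer (x from 0 to 4): 6000.

Therefore ∯_{∂V} F · n dS = 6000.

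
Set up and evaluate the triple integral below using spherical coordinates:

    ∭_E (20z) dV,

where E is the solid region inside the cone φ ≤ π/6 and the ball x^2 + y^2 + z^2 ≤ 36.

In spherical coordinates, x = ρ sin(φ) cos(θ), y = ρ sin(φ) sin(θ), z = ρ cos(φ), and dV = ρ^2 sin(φ) dρ dφ dθ.

The integrand becomes 20ρ cos(φ), so

    ∭_E (20z) dV = ∫_{0}^{2π} ∫_{0}^{π/6} ∫_{0}^{6} (20ρ cos(φ)) · ρ^2 sin(φ) dρ dφ dθ.

Inner (ρ): 3240sin(2φ).
Middle (φ): 810.
Outer (θ): 1620π.

Therefore the triple integral equals 1620π.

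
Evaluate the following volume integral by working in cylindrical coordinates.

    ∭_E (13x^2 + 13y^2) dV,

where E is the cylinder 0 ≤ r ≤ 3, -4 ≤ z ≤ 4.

In cylindrical coordinates, x = r cos(θ), y = r sin(θ), z = z, and dV = r dr dθ dz.

The integrand becomes 13r^2, so

    ∭_E (13x^2 + 13y^2) dV = ∫_{0}^{2π} ∫_{0}^{3} ∫_{-4}^{4} (13r^2) · r dz dr dθ.

Inner (z): 104r^3.
Middle (r from 0 to 3): 2106.
Outer (θ): 4212π.

Therefore the triple integral equals 4212π.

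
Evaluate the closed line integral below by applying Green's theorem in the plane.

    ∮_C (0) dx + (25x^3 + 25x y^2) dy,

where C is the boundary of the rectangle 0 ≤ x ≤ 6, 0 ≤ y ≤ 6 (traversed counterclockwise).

Green's theorem converts the closed line integral into a double integral over the enclosed region D:

    ∮_C P dx + Q dy = ∬_D (∂Q/∂x - ∂P/∂y) dA.

Here P = 0, Q = 25x^3 + 25x y^2, so

    ∂Q/∂x = 75x^2 + 25y^2,    ∂P/∂y = 0,
    ∂Q/∂x - ∂P/∂y = 75x^2 + 25y^2.

D is the region 0 ≤ x ≤ 6, 0 ≤ y ≤ 6. Evaluating the double integral:

    ∬_D (75x^2 + 25y^2) dA = ∫_0^{6} ∫_0^{6} (75x^2 + 25y^2) dy dx.

Inner (y from 0 to 6): 450x^2 + 1800.
Outer (x from 0 to 6): 43200.

Therefore ∮_C P dx + Q dy = 43200.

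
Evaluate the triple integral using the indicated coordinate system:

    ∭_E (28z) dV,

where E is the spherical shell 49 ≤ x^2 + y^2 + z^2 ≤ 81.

In spherical coordinates, x = ρ sin(φ) cos(θ), y = ρ sin(φ) sin(θ), z = ρ cos(φ), and dV = ρ^2 sin(φ) dρ dφ dθ.

The integrand becomes 28ρ cos(φ), so

    ∭_E (28z) dV = ∫_{0}^{2π} ∫_{0}^{π} ∫_{7}^{9} (28ρ cos(φ)) · ρ^2 sin(φ) dρ dφ dθ.

Inner (ρ): 14560sin(2φ).
Middle (φ): 0.
Outer (θ): 0.

Therefore the triple integral equals 0.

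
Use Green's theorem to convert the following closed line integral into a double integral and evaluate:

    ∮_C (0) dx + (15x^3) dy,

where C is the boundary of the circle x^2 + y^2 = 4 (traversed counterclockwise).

Green's theorem converts the closed line integral into a double integral over the enclosed region D:

    ∮_C P dx + Q dy = ∬_D (∂Q/∂x - ∂P/∂y) dA.

Here P = 0, Q = 15x^3, so

    ∂Q/∂x = 45x^2,    ∂P/∂y = 0,
    ∂Q/∂x - ∂P/∂y = 45x^2.

D is the region x^2 + y^2 ≤ 4. Evaluating the double integral:

In polar coordinates (x = r cos θ, y = r sin θ, dA = r dr dθ) the integrand becomes 45r^2cos(θ)^2, so

    ∬_D (45x^2) dA = ∫_0^{2π} ∫_0^{2} (45r^2cos(θ)^2) · r dr dθ.

Inner (r from 0 to 2): 180cos(θ)^2.
Outer (θ from 0 to 2π): 180π.

Therefore ∮_C P dx + Q dy = 180π.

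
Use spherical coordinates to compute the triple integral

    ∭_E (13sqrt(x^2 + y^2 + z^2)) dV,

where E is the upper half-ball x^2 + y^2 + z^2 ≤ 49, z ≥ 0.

In spherical coordinates, x = ρ sin(φ) cos(θ), y = ρ sin(φ) sin(θ), z = ρ cos(φ), and dV = ρ^2 sin(φ) dρ dφ dθ.

The integrand becomes 13ρ, so

    ∭_E (13sqrt(x^2 + y^2 + z^2)) dV = ∫_{0}^{2π} ∫_{0}^{π/2} ∫_{0}^{7} (13ρ) · ρ^2 sin(φ) dρ dφ dθ.

Inner (ρ): 31213sin(φ)/4.
Middle (φ): 31213/4.
Outer (θ): 31213π/2.

Therefore the triple integral equals 31213π/2.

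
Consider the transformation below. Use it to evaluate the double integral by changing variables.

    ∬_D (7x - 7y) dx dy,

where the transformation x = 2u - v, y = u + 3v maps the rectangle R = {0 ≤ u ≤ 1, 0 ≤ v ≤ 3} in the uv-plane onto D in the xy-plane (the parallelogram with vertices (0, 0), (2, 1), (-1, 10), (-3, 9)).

Compute the Jacobian determinant of (x, y) with respect to (u, v):

    ∂(x,y)/∂(u,v) = | 2  -1 | = (2)(3) - (-1)(1) = 7.
                   | 1  3 |

Its absolute value is |J| = 7 (the area scaling factor).

Substituting x = 2u - v, y = u + 3v into the integrand,

    7x - 7y → 7u - 28v,

so the integral becomes

    ∬_R (7u - 28v) · |J| du dv = ∫_0^1 ∫_0^3 (49u - 196v) dv du.

Inner (v): 147u - 882.
Outer (u): -1617/2.

Therefore ∬_D (7x - 7y) dx dy = -1617/2.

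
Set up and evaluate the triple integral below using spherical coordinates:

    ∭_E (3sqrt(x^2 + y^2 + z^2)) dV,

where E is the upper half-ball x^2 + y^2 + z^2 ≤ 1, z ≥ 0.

In spherical coordinates, x = ρ sin(φ) cos(θ), y = ρ sin(φ) sin(θ), z = ρ cos(φ), and dV = ρ^2 sin(φ) dρ dφ dθ.

The integrand becomes 3ρ, so

    ∭_E (3sqrt(x^2 + y^2 + z^2)) dV = ∫_{0}^{2π} ∫_{0}^{π/2} ∫_{0}^{1} (3ρ) · ρ^2 sin(φ) dρ dφ dθ.

Inner (ρ): 3sin(φ)/4.
Middle (φ): 3/4.
Outer (θ): 3π/2.

Therefore the triple integral equals 3π/2.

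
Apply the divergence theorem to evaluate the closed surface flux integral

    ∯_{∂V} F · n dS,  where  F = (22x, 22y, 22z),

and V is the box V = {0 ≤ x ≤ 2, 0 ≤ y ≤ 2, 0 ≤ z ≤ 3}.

By the divergence theorem,

    ∯_{∂V} F · n dS = ∭_V (∇ · F) dV.

Compute the divergence:
    ∇ · F = ∂F_x/∂x + ∂F_y/∂y + ∂F_z/∂z = 22 + 22 + 22 = 66.

V is a rectangular box, so dV = dx dy dz with 0 ≤ x ≤ 2, 0 ≤ y ≤ 2, 0 ≤ z ≤ 3.

Integrate (66) over V as an iterated integral:

    ∭_V (∇·F) dV = ∫_0^{2} ∫_0^{2} ∫_0^{3} (66) dz dy dx.

Inner (z from 0 to 3): 198.
Middle (y from 0 to 2): 396.
Outer (x from 0 to 2): 792.

Therefore ∯_{∂V} F · n dS = 792.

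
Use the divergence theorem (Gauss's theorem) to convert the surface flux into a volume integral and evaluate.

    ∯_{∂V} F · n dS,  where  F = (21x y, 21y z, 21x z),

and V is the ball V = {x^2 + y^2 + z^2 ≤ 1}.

By the divergence theorem,

    ∯_{∂V} F · n dS = ∭_V (∇ · F) dV.

Compute the divergence:
    ∇ · F = ∂F_x/∂x + ∂F_y/∂y + ∂F_z/∂z = 21y + 21z + 21x = 21x + 21y + 21z.

In spherical coordinates, x = ρ sin(φ) cos(θ), y = ρ sin(φ) sin(θ), z = ρ cos(φ), dV = ρ^2 sin(φ) dρ dφ dθ, with 0 ≤ ρ ≤ 1, 0 ≤ φ ≤ π, 0 ≤ θ ≤ 2π.

The integrand, after substitution and multiplying by the volume element, becomes (21ρ (sqrt(2)sin(φ)sin(θ + π/4) + cos(φ))) · ρ^2 sin(φ), so

    ∭_V (∇·F) dV = ∫_0^{2π} ∫_0^{π} ∫_0^{1} (21ρ (sqrt(2)sin(φ)sin(θ + π/4) + cos(φ))) · ρ^2 sin(φ) dρ dφ dθ.

Inner (ρ from 0 to 1): 21(sqrt(2)sin(φ)sin(θ + π/4) + cos(φ))sin(φ)/4.
Middle (φ from 0 to π): 21sqrt(2)π sin(θ + π/4)/8.
Outer (θ from 0 to 2π): 0.

Therefore ∯_{∂V} F · n dS = 0.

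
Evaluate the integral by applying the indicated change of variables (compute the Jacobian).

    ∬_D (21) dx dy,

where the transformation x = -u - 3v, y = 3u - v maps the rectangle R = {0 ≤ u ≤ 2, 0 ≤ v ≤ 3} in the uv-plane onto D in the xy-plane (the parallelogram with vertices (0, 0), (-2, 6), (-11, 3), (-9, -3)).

Compute the Jacobian determinant of (x, y) with respect to (u, v):

    ∂(x,y)/∂(u,v) = | -1  -3 | = (-1)(-1) - (-3)(3) = 10.
                   | 3  -1 |

Its absolute value is |J| = 10 (the area scaling factor).

Substituting x = -u - 3v, y = 3u - v into the integrand,

    21 → 21,

so the integral becomes

    ∬_R (21) · |J| du dv = ∫_0^2 ∫_0^3 (210) dv du.

Inner (v): 630.
Outer (u): 1260.

Therefore ∬_D (21) dx dy = 1260.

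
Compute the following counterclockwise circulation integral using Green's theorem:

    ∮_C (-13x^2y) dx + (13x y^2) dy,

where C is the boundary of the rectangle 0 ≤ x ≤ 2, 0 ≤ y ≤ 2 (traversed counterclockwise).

Green's theorem converts the closed line integral into a double integral over the enclosed region D:

    ∮_C P dx + Q dy = ∬_D (∂Q/∂x - ∂P/∂y) dA.

Here P = -13x^2y, Q = 13x y^2, so

    ∂Q/∂x = 13y^2,    ∂P/∂y = -13x^2,
    ∂Q/∂x - ∂P/∂y = 13x^2 + 13y^2.

D is the region 0 ≤ x ≤ 2, 0 ≤ y ≤ 2. Evaluating the double integral:

    ∬_D (13x^2 + 13y^2) dA = ∫_0^{2} ∫_0^{2} (13x^2 + 13y^2) dy dx.

Inner (y from 0 to 2): 26x^2 + 104/3.
Outer (x from 0 to 2): 416/3.

Therefore ∮_C P dx + Q dy = 416/3.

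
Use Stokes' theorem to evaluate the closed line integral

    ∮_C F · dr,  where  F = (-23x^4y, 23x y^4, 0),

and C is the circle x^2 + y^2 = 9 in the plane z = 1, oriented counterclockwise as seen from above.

Let S be the flat disk x^2 + y^2 ≤ 9 in the plane z = 1, with upward unit normal n̂ = ẑ. By Stokes' theorem,

    ∮_C F · dr = ∬_S (∇ × F) · n̂ dS = ∬_D (curl F)_z dA,

where D is the disk x^2 + y^2 ≤ 9.

Compute the curl of F = (-23x^4y, 23x y^4, 0):
    (∇ × F)_x = ∂F_z/∂y - ∂F_y/∂z = 0,
    (∇ × F)_y = ∂F_x/∂z - ∂F_z/∂x = 0,
    (∇ × F)_z = ∂F_y/∂x - ∂F_x/∂y = 23x^4 + 23y^4.

On z = 1, (curl F)_z = 23x^4 + 23y^4.

Convert to polar (x = r cos θ, y = r sin θ, dA = r dr dθ); the integrand becomes 23r^4(sin(θ)^4 + cos(θ)^4), so

    ∬_D (curl F)_z dA = ∫_0^{2π} ∫_0^{3} (23r^4(sin(θ)^4 + cos(θ)^4)) · r dr dθ.

Inner (r from 0 to 3): 5589sin(θ)^4/2 + 5589cos(θ)^4/2.
Outer (θ from 0 to 2π): 16767π/4.

Therefore ∮_C F · dr = 16767π/4.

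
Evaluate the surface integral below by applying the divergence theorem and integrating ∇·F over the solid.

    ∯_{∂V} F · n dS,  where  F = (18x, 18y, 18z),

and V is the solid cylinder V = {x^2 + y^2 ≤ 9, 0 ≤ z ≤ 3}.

By the divergence theorem,

    ∯_{∂V} F · n dS = ∭_V (∇ · F) dV.

Compute the divergence:
    ∇ · F = ∂F_x/∂x + ∂F_y/∂y + ∂F_z/∂z = 18 + 18 + 18 = 54.

In cylindrical coordinates, x = r cos(θ), y = r sin(θ), z = z, dV = r dr dθ dz, with 0 ≤ r ≤ 3, 0 ≤ θ ≤ 2π, 0 ≤ z ≤ 3.

The integrand, after substitution and multiplying by the volume element, becomes (54) · r, so

    ∭_V (∇·F) dV = ∫_0^{2π} ∫_0^{3} ∫_0^{3} (54) · r dz dr dθ.

Inner (z from 0 to 3): 162r.
Middle (r from 0 to 3): 729.
Outer (θ from 0 to 2π): 1458π.

Therefore ∯_{∂V} F · n dS = 1458π.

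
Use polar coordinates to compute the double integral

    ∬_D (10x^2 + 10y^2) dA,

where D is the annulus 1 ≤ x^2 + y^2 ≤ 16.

The region D is 1 ≤ r ≤ 4, 0 ≤ θ ≤ 2π in polar coordinates, where x = r cos(θ), y = r sin(θ), and dA = r dr dθ.

Under the substitution, the integrand becomes 10r^2, so

    ∬_D (10x^2 + 10y^2) dA = ∫_{0}^{2π} ∫_{1}^{4} (10r^2) · r dr dθ.

Inner integral (in r): ∫_{1}^{4} (10r^2) · r dr = 1275/2.

Outer integral (in θ): ∫_{0}^{2π} (1275/2) dθ = 1275π.

Therefore ∬_D (10x^2 + 10y^2) dA = 1275π.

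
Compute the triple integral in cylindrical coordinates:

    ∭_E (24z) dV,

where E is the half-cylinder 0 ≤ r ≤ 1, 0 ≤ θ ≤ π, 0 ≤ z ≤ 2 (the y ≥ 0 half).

In cylindrical coordinates, x = r cos(θ), y = r sin(θ), z = z, and dV = r dr dθ dz.

The integrand becomes 24z, so

    ∭_E (24z) dV = ∫_{0}^{π} ∫_{0}^{1} ∫_{0}^{2} (24z) · r dz dr dθ.

Inner (z): 48r.
Middle (r from 0 to 1): 24.
Outer (θ): 24π.

Therefore the triple integral equals 24π.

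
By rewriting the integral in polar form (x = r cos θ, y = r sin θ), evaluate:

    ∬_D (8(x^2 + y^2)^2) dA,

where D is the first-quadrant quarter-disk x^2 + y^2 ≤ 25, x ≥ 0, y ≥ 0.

The region D is 0 ≤ r ≤ 5, 0 ≤ θ ≤ π/2 in polar coordinates, where x = r cos(θ), y = r sin(θ), and dA = r dr dθ.

Under the substitution, the integrand becomes 8r^4, so

    ∬_D (8(x^2 + y^2)^2) dA = ∫_{0}^{π/2} ∫_{0}^{5} (8r^4) · r dr dθ.

Inner integral (in r): ∫_{0}^{5} (8r^4) · r dr = 62500/3.

Outer integral (in θ): ∫_{0}^{π/2} (62500/3) dθ = 31250π/3.

Therefore ∬_D (8(x^2 + y^2)^2) dA = 31250π/3.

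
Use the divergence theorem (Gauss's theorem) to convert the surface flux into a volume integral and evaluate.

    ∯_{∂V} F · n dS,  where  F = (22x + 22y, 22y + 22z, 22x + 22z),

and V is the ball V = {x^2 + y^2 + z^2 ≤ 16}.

By the divergence theorem,

    ∯_{∂V} F · n dS = ∭_V (∇ · F) dV.

Compute the divergence:
    ∇ · F = ∂F_x/∂x + ∂F_y/∂y + ∂F_z/∂z = 22 + 22 + 22 = 66.

In spherical coordinates, x = ρ sin(φ) cos(θ), y = ρ sin(φ) sin(θ), z = ρ cos(φ), dV = ρ^2 sin(φ) dρ dφ dθ, with 0 ≤ ρ ≤ 4, 0 ≤ φ ≤ π, 0 ≤ θ ≤ 2π.

The integrand, after substitution and multiplying by the volume element, becomes (66) · ρ^2 sin(φ), so

    ∭_V (∇·F) dV = ∫_0^{2π} ∫_0^{π} ∫_0^{4} (66) · ρ^2 sin(φ) dρ dφ dθ.

Inner (ρ from 0 to 4): 1408sin(φ).
Middle (φ from 0 to π): 2816.
Outer (θ from 0 to 2π): 5632π.

Therefore ∯_{∂V} F · n dS = 5632π.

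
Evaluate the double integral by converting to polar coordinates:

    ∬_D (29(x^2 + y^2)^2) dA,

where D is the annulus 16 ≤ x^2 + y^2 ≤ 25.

The region D is 4 ≤ r ≤ 5, 0 ≤ θ ≤ 2π in polar coordinates, where x = r cos(θ), y = r sin(θ), and dA = r dr dθ.

Under the substitution, the integrand becomes 29r^4, so

    ∬_D (29(x^2 + y^2)^2) dA = ∫_{0}^{2π} ∫_{4}^{5} (29r^4) · r dr dθ.

Inner integral (in r): ∫_{4}^{5} (29r^4) · r dr = 111447/2.

Outer integral (in θ): ∫_{0}^{2π} (111447/2) dθ = 111447π.

Therefore ∬_D (29(x^2 + y^2)^2) dA = 111447π.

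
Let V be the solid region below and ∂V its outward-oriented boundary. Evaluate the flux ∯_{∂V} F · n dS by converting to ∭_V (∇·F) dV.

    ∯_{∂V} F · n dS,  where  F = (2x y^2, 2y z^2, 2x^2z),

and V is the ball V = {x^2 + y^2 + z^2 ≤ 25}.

By the divergence theorem,

    ∯_{∂V} F · n dS = ∭_V (∇ · F) dV.

Compute the divergence:
    ∇ · F = ∂F_x/∂x + ∂F_y/∂y + ∂F_z/∂z = 2y^2 + 2z^2 + 2x^2 = 2x^2 + 2y^2 + 2z^2.

In spherical coordinates, x = ρ sin(φ) cos(θ), y = ρ sin(φ) sin(θ), z = ρ cos(φ), dV = ρ^2 sin(φ) dρ dφ dθ, with 0 ≤ ρ ≤ 5, 0 ≤ φ ≤ π, 0 ≤ θ ≤ 2π.

The integrand, after substitution and multiplying by the volume element, becomes (2ρ^2) · ρ^2 sin(φ), so

    ∭_V (∇·F) dV = ∫_0^{2π} ∫_0^{π} ∫_0^{5} (2ρ^2) · ρ^2 sin(φ) dρ dφ dθ.

Inner (ρ from 0 to 5): 1250sin(φ).
Middle (φ from 0 to π): 2500.
Outer (θ from 0 to 2π): 5000π.

Therefore ∯_{∂V} F · n dS = 5000π.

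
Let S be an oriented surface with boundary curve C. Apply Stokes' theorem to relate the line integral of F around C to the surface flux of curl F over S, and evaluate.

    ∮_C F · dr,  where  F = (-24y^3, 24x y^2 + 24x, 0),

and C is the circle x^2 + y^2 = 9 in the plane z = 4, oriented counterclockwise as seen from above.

Let S be the flat disk x^2 + y^2 ≤ 9 in the plane z = 4, with upward unit normal n̂ = ẑ. By Stokes' theorem,

    ∮_C F · dr = ∬_S (∇ × F) · n̂ dS = ∬_D (curl F)_z dA,

where D is the disk x^2 + y^2 ≤ 9.

Compute the curl of F = (-24y^3, 24x y^2 + 24x, 0):
    (∇ × F)_x = ∂F_z/∂y - ∂F_y/∂z = 0,
    (∇ × F)_y = ∂F_x/∂z - ∂F_z/∂x = 0,
    (∇ × F)_z = ∂F_y/∂x - ∂F_x/∂y = 96y^2 + 24.

On z = 4, (curl F)_z = 96y^2 + 24.

Convert to polar (x = r cos θ, y = r sin θ, dA = r dr dθ); the integrand becomes 96r^2sin(θ)^2 + 24, so

    ∬_D (curl F)_z dA = ∫_0^{2π} ∫_0^{3} (96r^2sin(θ)^2 + 24) · r dr dθ.

Inner (r from 0 to 3): 1944sin(θ)^2 + 108.
Outer (θ from 0 to 2π): 2160π.

Therefore ∮_C F · dr = 2160π.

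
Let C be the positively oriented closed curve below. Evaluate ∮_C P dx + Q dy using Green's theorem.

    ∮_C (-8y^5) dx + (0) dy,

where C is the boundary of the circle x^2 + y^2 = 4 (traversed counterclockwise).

Green's theorem converts the closed line integral into a double integral over the enclosed region D:

    ∮_C P dx + Q dy = ∬_D (∂Q/∂x - ∂P/∂y) dA.

Here P = -8y^5, Q = 0, so

    ∂Q/∂x = 0,    ∂P/∂y = -40y^4,
    ∂Q/∂x - ∂P/∂y = 40y^4.

D is the region x^2 + y^2 ≤ 4. Evaluating the double integral:

In polar coordinates (x = r cos θ, y = r sin θ, dA = r dr dθ) the integrand becomes 40r^4sin(θ)^4, so

    ∬_D (40y^4) dA = ∫_0^{2π} ∫_0^{2} (40r^4sin(θ)^4) · r dr dθ.

Inner (r from 0 to 2): 1280sin(θ)^4/3.
Outer (θ from 0 to 2π): 320π.

Therefore ∮_C P dx + Q dy = 320π.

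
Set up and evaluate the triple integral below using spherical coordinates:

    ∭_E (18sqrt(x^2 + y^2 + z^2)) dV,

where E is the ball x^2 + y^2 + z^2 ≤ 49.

In spherical coordinates, x = ρ sin(φ) cos(θ), y = ρ sin(φ) sin(θ), z = ρ cos(φ), and dV = ρ^2 sin(φ) dρ dφ dθ.

The integrand becomes 18ρ, so

    ∭_E (18sqrt(x^2 + y^2 + z^2)) dV = ∫_{0}^{2π} ∫_{0}^{π} ∫_{0}^{7} (18ρ) · ρ^2 sin(φ) dρ dφ dθ.

Inner (ρ): 21609sin(φ)/2.
Middle (φ): 21609.
Outer (θ): 43218π.

Therefore the triple integral equals 43218π.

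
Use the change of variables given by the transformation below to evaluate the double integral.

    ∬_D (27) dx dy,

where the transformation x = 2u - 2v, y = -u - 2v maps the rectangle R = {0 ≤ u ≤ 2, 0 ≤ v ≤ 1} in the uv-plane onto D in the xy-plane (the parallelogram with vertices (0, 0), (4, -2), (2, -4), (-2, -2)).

Compute the Jacobian determinant of (x, y) with respect to (u, v):

    ∂(x,y)/∂(u,v) = | 2  -2 | = (2)(-2) - (-2)(-1) = -6.
                   | -1  -2 |

Its absolute value is |J| = 6 (the area scaling factor).

Substituting x = 2u - 2v, y = -u - 2v into the integrand,

    27 → 27,

so the integral becomes

    ∬_R (27) · |J| du dv = ∫_0^2 ∫_0^1 (162) dv du.

Inner (v): 162.
Outer (u): 324.

Therefore ∬_D (27) dx dy = 324.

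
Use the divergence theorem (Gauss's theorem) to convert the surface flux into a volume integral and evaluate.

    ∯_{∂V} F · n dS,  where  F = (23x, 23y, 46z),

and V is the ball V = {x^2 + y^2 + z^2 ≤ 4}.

By the divergence theorem,

    ∯_{∂V} F · n dS = ∭_V (∇ · F) dV.

Compute the divergence:
    ∇ · F = ∂F_x/∂x + ∂F_y/∂y + ∂F_z/∂z = 23 + 23 + 46 = 92.

In spherical coordinates, x = ρ sin(φ) cos(θ), y = ρ sin(φ) sin(θ), z = ρ cos(φ), dV = ρ^2 sin(φ) dρ dφ dθ, with 0 ≤ ρ ≤ 2, 0 ≤ φ ≤ π, 0 ≤ θ ≤ 2π.

The integrand, after substitution and multiplying by the volume element, becomes (92) · ρ^2 sin(φ), so

    ∭_V (∇·F) dV = ∫_0^{2π} ∫_0^{π} ∫_0^{2} (92) · ρ^2 sin(φ) dρ dφ dθ.

Inner (ρ from 0 to 2): 736sin(φ)/3.
Middle (φ from 0 to π): 1472/3.
Outer (θ from 0 to 2π): 2944π/3.

Therefore ∯_{∂V} F · n dS = 2944π/3.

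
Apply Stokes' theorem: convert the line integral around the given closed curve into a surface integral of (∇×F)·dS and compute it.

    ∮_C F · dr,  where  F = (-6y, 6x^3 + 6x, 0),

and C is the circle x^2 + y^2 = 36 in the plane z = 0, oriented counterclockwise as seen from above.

Let S be the flat disk x^2 + y^2 ≤ 36 in the plane z = 0, with upward unit normal n̂ = ẑ. By Stokes' theorem,

    ∮_C F · dr = ∬_S (∇ × F) · n̂ dS = ∬_D (curl F)_z dA,

where D is the disk x^2 + y^2 ≤ 36.

Compute the curl of F = (-6y, 6x^3 + 6x, 0):
    (∇ × F)_x = ∂F_z/∂y - ∂F_y/∂z = 0,
    (∇ × F)_y = ∂F_x/∂z - ∂F_z/∂x = 0,
    (∇ × F)_z = ∂F_y/∂x - ∂F_x/∂y = 18x^2 + 12.

On z = 0, (curl F)_z = 18x^2 + 12.

Convert to polar (x = r cos θ, y = r sin θ, dA = r dr dθ); the integrand becomes 18r^2cos(θ)^2 + 12, so

    ∬_D (curl F)_z dA = ∫_0^{2π} ∫_0^{6} (18r^2cos(θ)^2 + 12) · r dr dθ.

Inner (r from 0 to 6): 5832cos(θ)^2 + 216.
Outer (θ from 0 to 2π): 6264π.

Therefore ∮_C F · dr = 6264π.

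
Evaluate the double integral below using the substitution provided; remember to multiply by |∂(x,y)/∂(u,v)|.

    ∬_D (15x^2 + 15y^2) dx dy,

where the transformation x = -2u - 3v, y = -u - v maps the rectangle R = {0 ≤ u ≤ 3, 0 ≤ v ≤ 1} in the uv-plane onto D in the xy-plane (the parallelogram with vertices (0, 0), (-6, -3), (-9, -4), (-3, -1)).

Compute the Jacobian determinant of (x, y) with respect to (u, v):

    ∂(x,y)/∂(u,v) = | -2  -3 | = (-2)(-1) - (-3)(-1) = -1.
                   | -1  -1 |

Its absolute value is |J| = 1 (the area scaling factor).

Substituting x = -2u - 3v, y = -u - v into the integrand,

    15x^2 + 15y^2 → 75u^2 + 210u v + 150v^2,

so the integral becomes

    ∬_R (75u^2 + 210u v + 150v^2) · |J| du dv = ∫_0^3 ∫_0^1 (75u^2 + 210u v + 150v^2) dv du.

Inner (v): 75u^2 + 105u + 50.
Outer (u): 2595/2.

Therefore ∬_D (15x^2 + 15y^2) dx dy = 2595/2.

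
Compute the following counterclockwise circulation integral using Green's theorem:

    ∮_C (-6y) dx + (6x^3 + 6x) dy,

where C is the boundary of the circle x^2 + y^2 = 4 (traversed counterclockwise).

Green's theorem converts the closed line integral into a double integral over the enclosed region D:

    ∮_C P dx + Q dy = ∬_D (∂Q/∂x - ∂P/∂y) dA.

Here P = -6y, Q = 6x^3 + 6x, so

    ∂Q/∂x = 18x^2 + 6,    ∂P/∂y = -6,
    ∂Q/∂x - ∂P/∂y = 18x^2 + 12.

D is the region x^2 + y^2 ≤ 4. Evaluating the double integral:

In polar coordinates (x = r cos θ, y = r sin θ, dA = r dr dθ) the integrand becomes 18r^2cos(θ)^2 + 12, so

    ∬_D (18x^2 + 12) dA = ∫_0^{2π} ∫_0^{2} (18r^2cos(θ)^2 + 12) · r dr dθ.

Inner (r from 0 to 2): 72cos(θ)^2 + 24.
Outer (θ from 0 to 2π): 120π.

Therefore ∮_C P dx + Q dy = 120π.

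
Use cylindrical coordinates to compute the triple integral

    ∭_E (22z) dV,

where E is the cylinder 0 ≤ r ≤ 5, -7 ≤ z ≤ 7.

In cylindrical coordinates, x = r cos(θ), y = r sin(θ), z = z, and dV = r dr dθ dz.

The integrand becomes 22z, so

    ∭_E (22z) dV = ∫_{0}^{2π} ∫_{0}^{5} ∫_{-7}^{7} (22z) · r dz dr dθ.

Inner (z): 0.
Middle (r from 0 to 5): 0.
Outer (θ): 0.

Therefore the triple integral equals 0.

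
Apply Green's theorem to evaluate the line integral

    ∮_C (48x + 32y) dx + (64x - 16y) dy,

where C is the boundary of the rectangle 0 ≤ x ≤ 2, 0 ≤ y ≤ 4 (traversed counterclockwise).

Green's theorem converts the closed line integral into a double integral over the enclosed region D:

    ∮_C P dx + Q dy = ∬_D (∂Q/∂x - ∂P/∂y) dA.

Here P = 48x + 32y, Q = 64x - 16y, so

    ∂Q/∂x = 64,    ∂P/∂y = 32,
    ∂Q/∂x - ∂P/∂y = 32.

D is the region 0 ≤ x ≤ 2, 0 ≤ y ≤ 4. Evaluating the double integral:

    ∬_D (32) dA = ∫_0^{2} ∫_0^{4} (32) dy dx.

Inner (y from 0 to 4): 128.
Outer (x from 0 to 2): 256.

Therefore ∮_C P dx + Q dy = 256.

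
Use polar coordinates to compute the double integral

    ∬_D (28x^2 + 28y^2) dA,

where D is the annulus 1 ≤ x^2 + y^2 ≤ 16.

The region D is 1 ≤ r ≤ 4, 0 ≤ θ ≤ 2π in polar coordinates, where x = r cos(θ), y = r sin(θ), and dA = r dr dθ.

Under the substitution, the integrand becomes 28r^2, so

    ∬_D (28x^2 + 28y^2) dA = ∫_{0}^{2π} ∫_{1}^{4} (28r^2) · r dr dθ.

Inner integral (in r): ∫_{1}^{4} (28r^2) · r dr = 1785.

Outer integral (in θ): ∫_{0}^{2π} (1785) dθ = 3570π.

Therefore ∬_D (28x^2 + 28y^2) dA = 3570π.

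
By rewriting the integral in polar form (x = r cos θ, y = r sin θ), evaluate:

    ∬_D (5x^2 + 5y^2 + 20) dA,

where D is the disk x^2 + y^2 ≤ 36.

The region D is 0 ≤ r ≤ 6, 0 ≤ θ ≤ 2π in polar coordinates, where x = r cos(θ), y = r sin(θ), and dA = r dr dθ.

Under the substitution, the integrand becomes 5r^2 + 20, so

    ∬_D (5x^2 + 5y^2 + 20) dA = ∫_{0}^{2π} ∫_{0}^{6} (5r^2 + 20) · r dr dθ.

Inner integral (in r): ∫_{0}^{6} (5r^2 + 20) · r dr = 1980.

Outer integral (in θ): ∫_{0}^{2π} (1980) dθ = 3960π.

Therefore ∬_D (5x^2 + 5y^2 + 20) dA = 3960π.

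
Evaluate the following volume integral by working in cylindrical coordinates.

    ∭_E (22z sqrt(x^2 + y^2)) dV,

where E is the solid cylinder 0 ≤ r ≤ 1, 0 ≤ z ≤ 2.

In cylindrical coordinates, x = r cos(θ), y = r sin(θ), z = z, and dV = r dr dθ dz.

The integrand becomes 22r z, so

    ∭_E (22z sqrt(x^2 + y^2)) dV = ∫_{0}^{2π} ∫_{0}^{1} ∫_{0}^{2} (22r z) · r dz dr dθ.

Inner (z): 44r^2.
Middle (r from 0 to 1): 44/3.
Outer (θ): 88π/3.

Therefore the triple integral equals 88π/3.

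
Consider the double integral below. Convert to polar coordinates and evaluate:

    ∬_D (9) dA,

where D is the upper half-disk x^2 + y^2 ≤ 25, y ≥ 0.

The region D is 0 ≤ r ≤ 5, 0 ≤ θ ≤ π in polar coordinates, where x = r cos(θ), y = r sin(θ), and dA = r dr dθ.

Under the substitution, the integrand becomes 9, so

    ∬_D (9) dA = ∫_{0}^{π} ∫_{0}^{5} (9) · r dr dθ.

Inner integral (in r): ∫_{0}^{5} (9) · r dr = 225/2.

Outer integral (in θ): ∫_{0}^{π} (225/2) dθ = 225π/2.

Therefore ∬_D (9) dA = 225π/2.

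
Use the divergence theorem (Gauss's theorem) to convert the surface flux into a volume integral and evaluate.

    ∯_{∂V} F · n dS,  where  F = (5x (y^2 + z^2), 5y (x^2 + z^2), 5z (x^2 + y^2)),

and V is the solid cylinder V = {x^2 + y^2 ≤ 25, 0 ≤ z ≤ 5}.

By the divergence theorem,

    ∯_{∂V} F · n dS = ∭_V (∇ · F) dV.

Compute the divergence:
    ∇ · F = ∂F_x/∂x + ∂F_y/∂y + ∂F_z/∂z = 5y^2 + 5z^2 + 5x^2 + 5z^2 + 5x^2 + 5y^2 = 10x^2 + 10y^2 + 10z^2.

In cylindrical coordinates, x = r cos(θ), y = r sin(θ), z = z, dV = r dr dθ dz, with 0 ≤ r ≤ 5, 0 ≤ θ ≤ 2π, 0 ≤ z ≤ 5.

The integrand, after substitution and multiplying by the volume element, becomes (10r^2 + 10z^2) · r, so

    ∭_V (∇·F) dV = ∫_0^{2π} ∫_0^{5} ∫_0^{5} (10r^2 + 10z^2) · r dz dr dθ.

Inner (z from 0 to 5): 50r (r^2 + 25/3).
Middle (r from 0 to 5): 78125/6.
Outer (θ from 0 to 2π): 78125π/3.

Therefore ∯_{∂V} F · n dS = 78125π/3.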